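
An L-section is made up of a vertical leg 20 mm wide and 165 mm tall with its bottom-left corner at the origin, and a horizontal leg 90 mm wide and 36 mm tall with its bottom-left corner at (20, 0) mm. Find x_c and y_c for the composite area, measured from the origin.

vertical leg: A = 20 × 165 = 3300.00, centroid at (10.00, 82.50).
horizontal leg: A = 90 × 36 = 3240.00, centroid at (65.00, 18.00).
ΣA = 6540.00 mm²
ΣAx_c = (3300.00)(10.00) + (3240.00)(65.00) = 243600.00 mm³
ΣAy_c = (3300.00)(82.50) + (3240.00)(18.00) = 330570.00 mm³
x_c = 243600.00 / 6540.00 = 37.25 mm
y_c = 330570.00 / 6540.00 = 50.55 mm

x_c = 37.25 mm, y_c = 50.55 mm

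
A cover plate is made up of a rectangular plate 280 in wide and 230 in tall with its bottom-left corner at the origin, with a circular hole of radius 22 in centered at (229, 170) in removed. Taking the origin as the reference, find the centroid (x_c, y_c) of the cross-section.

Part | A | x̄ᵢ | ȳᵢ | A·x̄ᵢ | A·ȳᵢ
plate | 64400.00 | 140.00 | 115.00 | 9016000.00 | 7406000.00
hole | -1520.53 | 229.00 | 170.00 | -348201.56 | -258490.24
Σ | 62879.47 |  |  | 8667798.44 | 7147509.76
x_c = 8667798.44 / 62879.47 = 137.85 in
y_c = 7147509.76 / 62879.47 = 113.67 in

x_c = 137.85 in, y_c = 113.67 in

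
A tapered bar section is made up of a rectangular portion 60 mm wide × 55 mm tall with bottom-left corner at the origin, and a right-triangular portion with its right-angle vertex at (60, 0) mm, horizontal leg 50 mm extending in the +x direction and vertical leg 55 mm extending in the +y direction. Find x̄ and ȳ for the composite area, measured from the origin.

x̄ = 43.73 mm, ȳ = 24.80 mm

Part | A | x̄ᵢ | ȳᵢ | A·x̄ᵢ | A·ȳᵢ
rectangular portion | 3300.00 | 30.00 | 27.50 | 99000.00 | 90750.00
triangular portion | 1375.00 | 76.67 | 18.33 | 105416.67 | 25208.33
Σ | 4675.00 |  |  | 204416.67 | 115958.33
x̄ = 204416.67 / 4675.00 = 43.73 mm
ȳ = 115958.33 / 4675.00 = 24.80 mm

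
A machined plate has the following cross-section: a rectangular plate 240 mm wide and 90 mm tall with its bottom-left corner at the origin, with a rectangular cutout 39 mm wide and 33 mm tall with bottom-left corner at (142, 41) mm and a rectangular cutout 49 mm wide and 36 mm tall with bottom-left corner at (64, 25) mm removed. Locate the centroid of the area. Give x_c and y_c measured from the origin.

plate: A = 240 × 90 = 21600.00, centroid at (120.00, 45.00).
hole 1: A = −(39 × 33) = -1287.00, centroid at (161.50, 57.50).
hole 2: A = −(49 × 36) = -1764.00, centroid at (88.50, 43.00).
ΣA = 18549.00 mm²
ΣAx_c = (21600.00)(120.00) + (-1287.00)(161.50) + (-1764.00)(88.50) = 2228035.50 mm³
ΣAy_c = (21600.00)(45.00) + (-1287.00)(57.50) + (-1764.00)(43.00) = 822145.50 mm³
x_c = 2228035.50 / 18549.00 = 120.12 mm
y_c = 822145.50 / 18549.00 = 44.32 mm

x_c = 120.12 mm, y_c = 44.32 mm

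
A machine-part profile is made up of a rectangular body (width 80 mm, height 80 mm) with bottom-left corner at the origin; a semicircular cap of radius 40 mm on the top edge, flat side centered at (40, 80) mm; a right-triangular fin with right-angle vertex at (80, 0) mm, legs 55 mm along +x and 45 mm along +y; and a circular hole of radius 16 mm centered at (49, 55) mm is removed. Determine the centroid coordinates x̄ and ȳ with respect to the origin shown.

x̄ = 46.95 mm, ȳ = 50.72 mm

Part | A | x̄ᵢ | ȳᵢ | A·x̄ᵢ | A·ȳᵢ
rectangular body | 6400.00 | 40.00 | 40.00 | 256000.00 | 256000.00
semicircular top | 2513.27 | 40.00 | 96.98 | 100530.96 | 243728.60
triangular fin | 1237.50 | 98.33 | 15.00 | 121687.50 | 18562.50
hole | -804.25 | 49.00 | 55.00 | -39408.14 | -44233.62
Σ | 9346.53 |  |  | 438810.33 | 474057.47
x̄ = 438810.33 / 9346.53 = 46.95 mm
ȳ = 474057.47 / 9346.53 = 50.72 mm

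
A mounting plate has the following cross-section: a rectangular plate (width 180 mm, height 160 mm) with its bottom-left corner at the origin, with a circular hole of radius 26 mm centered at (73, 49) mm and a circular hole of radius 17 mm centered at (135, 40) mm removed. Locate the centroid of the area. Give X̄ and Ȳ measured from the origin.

X̄ = 89.82 mm, Ȳ = 83.96 mm

plate: A = 180 × 160 = 28800.00, centroid at (90.00, 80.00).
hole 1: A = −π·26² = -2123.72, centroid at (73.00, 49.00).
hole 2: A = −π·17² = -907.92, centroid at (135.00, 40.00).
ΣA = 25768.36 mm²
ΣAX̄ = (28800.00)(90.00) + (-2123.72)(73.00) + (-907.92)(135.00) = 2314399.45 mm³
ΣAȲ = (28800.00)(80.00) + (-2123.72)(49.00) + (-907.92)(40.00) = 2163621.07 mm³
X̄ = 2314399.45 / 25768.36 = 89.82 mm
Ȳ = 2163621.07 / 25768.36 = 83.96 mm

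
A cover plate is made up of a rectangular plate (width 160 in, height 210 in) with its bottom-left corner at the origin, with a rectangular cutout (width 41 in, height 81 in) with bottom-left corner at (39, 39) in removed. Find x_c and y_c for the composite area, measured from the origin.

x_c = 82.25 in, y_c = 107.80 in

plate: A = 160 × 210 = 33600.00, centroid at (80.00, 105.00).
hole: A = −(41 × 81) = -3321.00, centroid at (59.50, 79.50).
ΣA = 30279.00 in², ΣAx_c = 2490400.50 in³, ΣAy_c = 3263980.50 in³.
x_c = 2490400.50/30279.00 = 82.25 in; y_c = 3263980.50/30279.00 = 107.80 in.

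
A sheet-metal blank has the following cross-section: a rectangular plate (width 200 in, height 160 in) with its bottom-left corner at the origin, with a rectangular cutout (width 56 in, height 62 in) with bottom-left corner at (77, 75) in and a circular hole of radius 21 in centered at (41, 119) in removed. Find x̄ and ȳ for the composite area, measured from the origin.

plate: A = 200 × 160 = 32000.00, centroid at (100.00, 80.00).
hole 1: A = −(56 × 62) = -3472.00, centroid at (105.00, 106.00).
hole 2: A = −π·21² = -1385.44, centroid at (41.00, 119.00).
ΣA = 27142.56 in², ΣAx̄ = 2778636.86 in³, ΣAȳ = 2027100.36 in³.
x̄ = 2778636.86/27142.56 = 102.37 in; ȳ = 2027100.36/27142.56 = 74.68 in.

x̄ = 102.37 in, ȳ = 74.68 in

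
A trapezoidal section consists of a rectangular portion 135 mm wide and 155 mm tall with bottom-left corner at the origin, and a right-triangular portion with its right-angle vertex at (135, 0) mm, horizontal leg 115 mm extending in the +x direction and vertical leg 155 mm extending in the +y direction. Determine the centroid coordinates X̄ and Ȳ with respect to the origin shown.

X̄ = 99.11 mm, Ȳ = 69.78 mm

rectangular portion: A = 135 × 155 = 20925.00, centroid at (67.50, 77.50).
triangular portion: A = ½·115·155 = 8912.50, centroid at (173.33, 51.67).
ΣA = 29837.50 mm²
ΣAX̄ = (20925.00)(67.50) + (8912.50)(173.33) = 2957270.83 mm³
ΣAȲ = (20925.00)(77.50) + (8912.50)(51.67) = 2082166.67 mm³
X̄ = 2957270.83 / 29837.50 = 99.11 mm
Ȳ = 2082166.67 / 29837.50 = 69.78 mm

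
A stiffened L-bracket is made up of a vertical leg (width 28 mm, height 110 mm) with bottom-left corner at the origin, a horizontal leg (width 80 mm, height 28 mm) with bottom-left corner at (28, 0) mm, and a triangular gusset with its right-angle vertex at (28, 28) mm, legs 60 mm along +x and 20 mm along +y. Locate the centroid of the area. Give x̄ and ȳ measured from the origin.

x̄ = 37.88 mm, ȳ = 37.43 mm

vertical leg: A = 28 × 110 = 3080.00, centroid at (14.00, 55.00).
horizontal leg: A = 80 × 28 = 2240.00, centroid at (68.00, 14.00).
gusset: A = ½·60·20 = 600.00, centroid at (48.00, 34.67).
ΣA = 5920.00 mm², ΣAx̄ = 224240.00 mm³, ΣAȳ = 221560.00 mm³.
x̄ = 224240.00/5920.00 = 37.88 mm; ȳ = 221560.00/5920.00 = 37.43 mm.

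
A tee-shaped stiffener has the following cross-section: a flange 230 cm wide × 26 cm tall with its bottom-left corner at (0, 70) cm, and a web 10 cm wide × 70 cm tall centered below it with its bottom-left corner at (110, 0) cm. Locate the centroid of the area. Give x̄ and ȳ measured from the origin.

web: A = 10 × 70 = 700.00, centroid at (115.00, 35.00).
flange: A = 230 × 26 = 5980.00, centroid at (115.00, 83.00).
ΣA = 6680.00 cm²
ΣAx̄ = (700.00)(115.00) + (5980.00)(115.00) = 768200.00 cm³
ΣAȳ = (700.00)(35.00) + (5980.00)(83.00) = 520840.00 cm³
x̄ = 768200.00 / 6680.00 = 115.00 cm
ȳ = 520840.00 / 6680.00 = 77.97 cm

x̄ = 115.00 cm, ȳ = 77.97 cm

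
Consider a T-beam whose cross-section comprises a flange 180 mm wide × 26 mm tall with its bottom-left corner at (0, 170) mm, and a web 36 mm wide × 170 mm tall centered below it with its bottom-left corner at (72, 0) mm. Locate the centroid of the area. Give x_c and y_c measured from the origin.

x_c = 90.00 mm, y_c = 127.47 mm

Part | A | x̄ᵢ | ȳᵢ | A·x̄ᵢ | A·ȳᵢ
web | 6120.00 | 90.00 | 85.00 | 550800.00 | 520200.00
flange | 4680.00 | 90.00 | 183.00 | 421200.00 | 856440.00
Σ | 10800.00 |  |  | 972000.00 | 1376640.00
x_c = 972000.00 / 10800.00 = 90.00 mm
y_c = 1376640.00 / 10800.00 = 127.47 mm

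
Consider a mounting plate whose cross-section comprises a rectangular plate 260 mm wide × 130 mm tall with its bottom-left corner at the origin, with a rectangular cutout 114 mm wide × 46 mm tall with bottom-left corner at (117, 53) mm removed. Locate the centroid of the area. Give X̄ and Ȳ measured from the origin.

X̄ = 121.92 mm, Ȳ = 62.98 mm

Part | A | x̄ᵢ | ȳᵢ | A·x̄ᵢ | A·ȳᵢ
plate | 33800.00 | 130.00 | 65.00 | 4394000.00 | 2197000.00
hole | -5244.00 | 174.00 | 76.00 | -912456.00 | -398544.00
Σ | 28556.00 |  |  | 3481544.00 | 1798456.00
X̄ = 3481544.00 / 28556.00 = 121.92 mm
Ȳ = 1798456.00 / 28556.00 = 62.98 mm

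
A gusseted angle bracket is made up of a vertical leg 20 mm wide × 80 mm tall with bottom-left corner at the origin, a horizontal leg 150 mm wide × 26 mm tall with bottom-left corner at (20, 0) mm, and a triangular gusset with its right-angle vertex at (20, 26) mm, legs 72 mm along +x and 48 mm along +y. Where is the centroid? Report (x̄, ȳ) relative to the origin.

vertical leg: A = 20 × 80 = 1600.00, centroid at (10.00, 40.00).
horizontal leg: A = 150 × 26 = 3900.00, centroid at (95.00, 13.00).
gusset: A = ½·72·48 = 1728.00, centroid at (44.00, 42.00).
ΣA = 7228.00 mm²
ΣAx̄ = (1600.00)(10.00) + (3900.00)(95.00) + (1728.00)(44.00) = 462532.00 mm³
ΣAȳ = (1600.00)(40.00) + (3900.00)(13.00) + (1728.00)(42.00) = 187276.00 mm³
x̄ = 462532.00 / 7228.00 = 63.99 mm
ȳ = 187276.00 / 7228.00 = 25.91 mm

x̄ = 63.99 mm, ȳ = 25.91 mm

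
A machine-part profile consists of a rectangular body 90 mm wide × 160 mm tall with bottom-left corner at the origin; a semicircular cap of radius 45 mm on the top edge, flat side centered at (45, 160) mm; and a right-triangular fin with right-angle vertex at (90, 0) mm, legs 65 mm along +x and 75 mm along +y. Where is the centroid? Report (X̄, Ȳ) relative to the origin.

X̄ = 53.12 mm, Ȳ = 89.05 mm

Part | A | x̄ᵢ | ȳᵢ | A·x̄ᵢ | A·ȳᵢ
rectangular body | 14400.00 | 45.00 | 80.00 | 648000.00 | 1152000.00
semicircular top | 3180.86 | 45.00 | 179.10 | 143138.82 | 569688.01
triangular fin | 2437.50 | 111.67 | 25.00 | 272187.50 | 60937.50
Σ | 20018.36 |  |  | 1063326.32 | 1782625.51
X̄ = 1063326.32 / 20018.36 = 53.12 mm
Ȳ = 1782625.51 / 20018.36 = 89.05 mm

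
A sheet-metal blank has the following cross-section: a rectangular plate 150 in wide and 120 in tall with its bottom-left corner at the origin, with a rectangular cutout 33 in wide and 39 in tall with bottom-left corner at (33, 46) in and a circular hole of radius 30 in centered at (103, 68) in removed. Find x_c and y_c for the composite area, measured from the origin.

plate: A = 150 × 120 = 18000.00, centroid at (75.00, 60.00).
hole 1: A = −(33 × 39) = -1287.00, centroid at (49.50, 65.50).
hole 2: A = −π·30² = -2827.43, centroid at (103.00, 68.00).
ΣA = 13885.57 in², ΣAx_c = 995067.86 in³, ΣAy_c = 803436.03 in³.
x_c = 995067.86/13885.57 = 71.66 in; y_c = 803436.03/13885.57 = 57.86 in.

x_c = 71.66 in, y_c = 57.86 in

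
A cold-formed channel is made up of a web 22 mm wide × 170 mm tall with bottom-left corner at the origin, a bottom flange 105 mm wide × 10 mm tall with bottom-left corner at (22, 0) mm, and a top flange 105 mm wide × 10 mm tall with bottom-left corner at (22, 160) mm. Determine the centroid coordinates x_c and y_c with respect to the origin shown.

x_c = 33.83 mm, y_c = 85.00 mm

web: A = 22 × 170 = 3740.00, centroid at (11.00, 85.00).
bottom flange: A = 105 × 10 = 1050.00, centroid at (74.50, 5.00).
top flange: A = 105 × 10 = 1050.00, centroid at (74.50, 165.00).
ΣA = 5840.00 mm², ΣAx_c = 197590.00 mm³, ΣAy_c = 496400.00 mm³.
x_c = 197590.00/5840.00 = 33.83 mm; y_c = 496400.00/5840.00 = 85.00 mm.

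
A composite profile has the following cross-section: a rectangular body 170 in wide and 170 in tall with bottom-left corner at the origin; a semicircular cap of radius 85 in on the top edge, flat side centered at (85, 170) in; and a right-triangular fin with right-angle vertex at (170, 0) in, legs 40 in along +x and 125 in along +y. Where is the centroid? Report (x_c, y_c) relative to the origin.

Part | A | x̄ᵢ | ȳᵢ | A·x̄ᵢ | A·ȳᵢ
rectangular body | 28900.00 | 85.00 | 85.00 | 2456500.00 | 2456500.00
semicircular top | 11349.00 | 85.00 | 206.08 | 964665.29 | 2338747.26
triangular fin | 2500.00 | 183.33 | 41.67 | 458333.33 | 104166.67
Σ | 42749.00 |  |  | 3879498.63 | 4899413.92
x_c = 3879498.63 / 42749.00 = 90.75 in
y_c = 4899413.92 / 42749.00 = 114.61 in

x_c = 90.75 in, y_c = 114.61 in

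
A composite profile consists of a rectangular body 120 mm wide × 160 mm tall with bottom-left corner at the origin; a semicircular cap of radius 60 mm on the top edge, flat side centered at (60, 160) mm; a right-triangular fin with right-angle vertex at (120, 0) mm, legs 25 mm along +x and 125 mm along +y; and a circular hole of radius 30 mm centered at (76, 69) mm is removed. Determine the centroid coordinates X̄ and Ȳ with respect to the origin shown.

X̄ = 62.61 mm, Ȳ = 104.06 mm

rectangular body: A = 120 × 160 = 19200.00, centroid at (60.00, 80.00).
semicircular top: A = ½π·60² = 5654.87, centroid at (60.00, 185.46).
triangular fin: A = ½·25·125 = 1562.50, centroid at (128.33, 41.67).
hole: A = −π·30² = -2827.43, centroid at (76.00, 69.00).
ΣA = 23589.93 mm²
ΣAX̄ = (19200.00)(60.00) + (5654.87)(60.00) + (1562.50)(128.33) + (-2827.43)(76.00) = 1476927.90 mm³
ΣAȲ = (19200.00)(80.00) + (5654.87)(185.46) + (1562.50)(41.67) + (-2827.43)(69.00) = 2454789.95 mm³
X̄ = 1476927.90 / 23589.93 = 62.61 mm
Ȳ = 2454789.95 / 23589.93 = 104.06 mm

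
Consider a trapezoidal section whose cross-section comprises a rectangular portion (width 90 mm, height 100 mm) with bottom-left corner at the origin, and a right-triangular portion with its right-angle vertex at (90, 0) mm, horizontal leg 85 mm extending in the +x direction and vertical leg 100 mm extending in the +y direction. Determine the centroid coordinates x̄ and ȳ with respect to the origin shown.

x̄ = 68.52 mm, ȳ = 44.65 mm

Part | A | x̄ᵢ | ȳᵢ | A·x̄ᵢ | A·ȳᵢ
rectangular portion | 9000.00 | 45.00 | 50.00 | 405000.00 | 450000.00
triangular portion | 4250.00 | 118.33 | 33.33 | 502916.67 | 141666.67
Σ | 13250.00 |  |  | 907916.67 | 591666.67
x̄ = 907916.67 / 13250.00 = 68.52 mm
ȳ = 591666.67 / 13250.00 = 44.65 mm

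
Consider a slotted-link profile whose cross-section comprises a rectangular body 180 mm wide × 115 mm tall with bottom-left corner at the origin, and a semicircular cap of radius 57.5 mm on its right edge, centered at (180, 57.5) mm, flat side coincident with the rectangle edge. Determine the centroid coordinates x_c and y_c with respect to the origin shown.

x_c = 112.95 mm, y_c = 57.50 mm

rectangular body: A = 180 × 115 = 20700.00, centroid at (90.00, 57.50).
semicircular end: A = ½π·57.5² = 5193.45, centroid at (204.40, 57.50).
ΣA = 25893.45 mm², ΣAx_c = 2924559.75 mm³, ΣAy_c = 1488873.11 mm³.
x_c = 2924559.75/25893.45 = 112.95 mm; y_c = 1488873.11/25893.45 = 57.50 mm.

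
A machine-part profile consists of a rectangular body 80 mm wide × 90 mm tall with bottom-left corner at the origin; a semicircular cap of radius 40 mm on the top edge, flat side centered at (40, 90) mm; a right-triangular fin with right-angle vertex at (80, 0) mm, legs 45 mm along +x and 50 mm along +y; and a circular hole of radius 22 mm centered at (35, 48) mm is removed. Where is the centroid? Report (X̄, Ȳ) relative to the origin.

X̄ = 47.46 mm, Ȳ = 57.81 mm

rectangular body: A = 80 × 90 = 7200.00, centroid at (40.00, 45.00).
semicircular top: A = ½π·40² = 2513.27, centroid at (40.00, 106.98).
triangular fin: A = ½·45·50 = 1125.00, centroid at (95.00, 16.67).
hole: A = −π·22² = -1520.53, centroid at (35.00, 48.00).
ΣA = 9317.74 mm²
ΣAX̄ = (7200.00)(40.00) + (2513.27)(40.00) + (1125.00)(95.00) + (-1520.53)(35.00) = 442187.39 mm³
ΣAȲ = (7200.00)(45.00) + (2513.27)(106.98) + (1125.00)(16.67) + (-1520.53)(48.00) = 538625.86 mm³
X̄ = 442187.39 / 9317.74 = 47.46 mm
Ȳ = 538625.86 / 9317.74 = 57.81 mm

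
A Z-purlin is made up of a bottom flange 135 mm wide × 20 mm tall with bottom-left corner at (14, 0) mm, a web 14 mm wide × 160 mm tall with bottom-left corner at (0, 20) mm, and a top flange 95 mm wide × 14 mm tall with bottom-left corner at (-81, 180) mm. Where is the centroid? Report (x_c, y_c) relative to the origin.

x_c = 30.49 mm, y_c = 79.70 mm

bottom flange: A = 135 × 20 = 2700.00, centroid at (81.50, 10.00).
web: A = 14 × 160 = 2240.00, centroid at (7.00, 100.00).
top flange: A = 95 × 14 = 1330.00, centroid at (-33.50, 187.00).
ΣA = 6270.00 mm², ΣAx_c = 191175.00 mm³, ΣAy_c = 499710.00 mm³.
x_c = 191175.00/6270.00 = 30.49 mm; y_c = 499710.00/6270.00 = 79.70 mm.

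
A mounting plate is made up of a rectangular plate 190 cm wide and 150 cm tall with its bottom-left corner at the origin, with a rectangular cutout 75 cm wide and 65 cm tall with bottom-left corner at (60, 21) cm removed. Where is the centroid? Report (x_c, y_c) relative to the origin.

plate: A = 190 × 150 = 28500.00, centroid at (95.00, 75.00).
hole: A = −(75 × 65) = -4875.00, centroid at (97.50, 53.50).
ΣA = 23625.00 cm², ΣAx_c = 2232187.50 cm³, ΣAy_c = 1876687.50 cm³.
x_c = 2232187.50/23625.00 = 94.48 cm; y_c = 1876687.50/23625.00 = 79.44 cm.

x_c = 94.48 cm, y_c = 79.44 cm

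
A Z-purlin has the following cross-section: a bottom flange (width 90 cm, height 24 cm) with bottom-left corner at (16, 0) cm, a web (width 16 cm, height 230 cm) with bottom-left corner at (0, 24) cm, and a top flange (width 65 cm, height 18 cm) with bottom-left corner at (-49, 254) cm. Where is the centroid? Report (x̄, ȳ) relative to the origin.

bottom flange: A = 90 × 24 = 2160.00, centroid at (61.00, 12.00).
web: A = 16 × 230 = 3680.00, centroid at (8.00, 139.00).
top flange: A = 65 × 18 = 1170.00, centroid at (-16.50, 263.00).
ΣA = 7010.00 cm²
ΣAx̄ = (2160.00)(61.00) + (3680.00)(8.00) + (1170.00)(-16.50) = 141895.00 cm³
ΣAȳ = (2160.00)(12.00) + (3680.00)(139.00) + (1170.00)(263.00) = 845150.00 cm³
x̄ = 141895.00 / 7010.00 = 20.24 cm
ȳ = 845150.00 / 7010.00 = 120.56 cm

x̄ = 20.24 cm, ȳ = 120.56 cm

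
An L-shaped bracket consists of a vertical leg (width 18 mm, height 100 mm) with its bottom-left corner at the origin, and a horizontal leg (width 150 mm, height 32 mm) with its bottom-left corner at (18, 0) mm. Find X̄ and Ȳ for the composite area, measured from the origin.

vertical leg: A = 18 × 100 = 1800.00, centroid at (9.00, 50.00).
horizontal leg: A = 150 × 32 = 4800.00, centroid at (93.00, 16.00).
ΣA = 6600.00 mm²
ΣAX̄ = (1800.00)(9.00) + (4800.00)(93.00) = 462600.00 mm³
ΣAȲ = (1800.00)(50.00) + (4800.00)(16.00) = 166800.00 mm³
X̄ = 462600.00 / 6600.00 = 70.09 mm
Ȳ = 166800.00 / 6600.00 = 25.27 mm

X̄ = 70.09 mm, Ȳ = 25.27 mm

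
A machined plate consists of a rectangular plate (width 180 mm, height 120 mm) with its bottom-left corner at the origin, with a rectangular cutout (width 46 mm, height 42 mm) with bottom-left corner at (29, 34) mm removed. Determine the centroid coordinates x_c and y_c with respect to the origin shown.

x_c = 93.73 mm, y_c = 60.49 mm

Part | A | x̄ᵢ | ȳᵢ | A·x̄ᵢ | A·ȳᵢ
plate | 21600.00 | 90.00 | 60.00 | 1944000.00 | 1296000.00
hole | -1932.00 | 52.00 | 55.00 | -100464.00 | -106260.00
Σ | 19668.00 |  |  | 1843536.00 | 1189740.00
x_c = 1843536.00 / 19668.00 = 93.73 mm
y_c = 1189740.00 / 19668.00 = 60.49 mm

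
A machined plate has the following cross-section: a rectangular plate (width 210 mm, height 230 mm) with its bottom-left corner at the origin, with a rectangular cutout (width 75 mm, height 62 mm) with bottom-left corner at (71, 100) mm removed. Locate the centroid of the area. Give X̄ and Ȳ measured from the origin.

X̄ = 104.63 mm, Ȳ = 113.30 mm

plate: A = 210 × 230 = 48300.00, centroid at (105.00, 115.00).
hole: A = −(75 × 62) = -4650.00, centroid at (108.50, 131.00).
ΣA = 43650.00 mm²
ΣAX̄ = (48300.00)(105.00) + (-4650.00)(108.50) = 4566975.00 mm³
ΣAȲ = (48300.00)(115.00) + (-4650.00)(131.00) = 4945350.00 mm³
X̄ = 4566975.00 / 43650.00 = 104.63 mm
Ȳ = 4945350.00 / 43650.00 = 113.30 mm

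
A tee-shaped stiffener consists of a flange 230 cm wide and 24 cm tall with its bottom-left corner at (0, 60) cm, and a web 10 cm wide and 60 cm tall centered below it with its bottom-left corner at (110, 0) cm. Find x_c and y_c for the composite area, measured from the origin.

web: A = 10 × 60 = 600.00, centroid at (115.00, 30.00).
flange: A = 230 × 24 = 5520.00, centroid at (115.00, 72.00).
ΣA = 6120.00 cm²
ΣAx_c = (600.00)(115.00) + (5520.00)(115.00) = 703800.00 cm³
ΣAy_c = (600.00)(30.00) + (5520.00)(72.00) = 415440.00 cm³
x_c = 703800.00 / 6120.00 = 115.00 cm
y_c = 415440.00 / 6120.00 = 67.88 cm

x_c = 115.00 cm, y_c = 67.88 cm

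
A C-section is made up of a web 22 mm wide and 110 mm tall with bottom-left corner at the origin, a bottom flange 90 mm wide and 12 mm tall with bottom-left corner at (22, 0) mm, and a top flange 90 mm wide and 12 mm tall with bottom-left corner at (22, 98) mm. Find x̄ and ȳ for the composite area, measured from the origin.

x̄ = 37.41 mm, ȳ = 55.00 mm

web: A = 22 × 110 = 2420.00, centroid at (11.00, 55.00).
bottom flange: A = 90 × 12 = 1080.00, centroid at (67.00, 6.00).
top flange: A = 90 × 12 = 1080.00, centroid at (67.00, 104.00).
ΣA = 4580.00 mm²
ΣAx̄ = (2420.00)(11.00) + (1080.00)(67.00) + (1080.00)(67.00) = 171340.00 mm³
ΣAȳ = (2420.00)(55.00) + (1080.00)(6.00) + (1080.00)(104.00) = 251900.00 mm³
x̄ = 171340.00 / 4580.00 = 37.41 mm
ȳ = 251900.00 / 4580.00 = 55.00 mm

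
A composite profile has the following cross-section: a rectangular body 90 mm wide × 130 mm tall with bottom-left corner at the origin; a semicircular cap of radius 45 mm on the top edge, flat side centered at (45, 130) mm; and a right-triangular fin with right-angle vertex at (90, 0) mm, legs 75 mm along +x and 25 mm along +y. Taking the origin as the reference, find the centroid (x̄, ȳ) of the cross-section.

x̄ = 49.15 mm, ȳ = 78.55 mm

rectangular body: A = 90 × 130 = 11700.00, centroid at (45.00, 65.00).
semicircular top: A = ½π·45² = 3180.86, centroid at (45.00, 149.10).
triangular fin: A = ½·75·25 = 937.50, centroid at (115.00, 8.33).
ΣA = 15818.36 mm²
ΣAx̄ = (11700.00)(45.00) + (3180.86)(45.00) + (937.50)(115.00) = 777451.32 mm³
ΣAȳ = (11700.00)(65.00) + (3180.86)(149.10) + (937.50)(8.33) = 1242574.63 mm³
x̄ = 777451.32 / 15818.36 = 49.15 mm
ȳ = 1242574.63 / 15818.36 = 78.55 mm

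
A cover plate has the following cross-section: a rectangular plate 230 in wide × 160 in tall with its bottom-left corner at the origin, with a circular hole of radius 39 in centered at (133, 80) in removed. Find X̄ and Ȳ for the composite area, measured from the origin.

X̄ = 112.31 in, Ȳ = 80.00 in

plate: A = 230 × 160 = 36800.00, centroid at (115.00, 80.00).
hole: A = −π·39² = -4778.36, centroid at (133.00, 80.00).
ΣA = 32021.64 in²
ΣAX̄ = (36800.00)(115.00) + (-4778.36)(133.00) = 3596477.80 in³
ΣAȲ = (36800.00)(80.00) + (-4778.36)(80.00) = 2561731.01 in³
X̄ = 3596477.80 / 32021.64 = 112.31 in
Ȳ = 2561731.01 / 32021.64 = 80.00 in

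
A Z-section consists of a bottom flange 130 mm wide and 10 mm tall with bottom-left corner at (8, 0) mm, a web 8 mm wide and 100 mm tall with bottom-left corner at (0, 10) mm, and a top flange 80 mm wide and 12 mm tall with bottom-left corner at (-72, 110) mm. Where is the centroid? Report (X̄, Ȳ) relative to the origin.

X̄ = 22.02 mm, Ȳ = 54.20 mm

Part | A | x̄ᵢ | ȳᵢ | A·x̄ᵢ | A·ȳᵢ
bottom flange | 1300.00 | 73.00 | 5.00 | 94900.00 | 6500.00
web | 800.00 | 4.00 | 60.00 | 3200.00 | 48000.00
top flange | 960.00 | -32.00 | 116.00 | -30720.00 | 111360.00
Σ | 3060.00 |  |  | 67380.00 | 165860.00
X̄ = 67380.00 / 3060.00 = 22.02 mm
Ȳ = 165860.00 / 3060.00 = 54.20 mm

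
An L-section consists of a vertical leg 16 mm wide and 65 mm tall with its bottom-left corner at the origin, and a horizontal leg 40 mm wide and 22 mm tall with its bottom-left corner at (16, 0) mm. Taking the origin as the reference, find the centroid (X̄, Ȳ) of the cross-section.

X̄ = 20.83 mm, Ȳ = 22.65 mm

vertical leg: A = 16 × 65 = 1040.00, centroid at (8.00, 32.50).
horizontal leg: A = 40 × 22 = 880.00, centroid at (36.00, 11.00).
ΣA = 1920.00 mm²
ΣAX̄ = (1040.00)(8.00) + (880.00)(36.00) = 40000.00 mm³
ΣAȲ = (1040.00)(32.50) + (880.00)(11.00) = 43480.00 mm³
X̄ = 40000.00 / 1920.00 = 20.83 mm
Ȳ = 43480.00 / 1920.00 = 22.65 mm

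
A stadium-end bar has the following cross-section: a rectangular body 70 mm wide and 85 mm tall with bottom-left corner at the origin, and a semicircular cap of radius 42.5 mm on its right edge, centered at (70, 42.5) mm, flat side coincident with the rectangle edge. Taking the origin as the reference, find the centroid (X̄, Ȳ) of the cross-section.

X̄ = 52.12 mm, Ȳ = 42.50 mm

Part | A | x̄ᵢ | ȳᵢ | A·x̄ᵢ | A·ȳᵢ
rectangular body | 5950.00 | 35.00 | 42.50 | 208250.00 | 252875.00
semicircular end | 2837.25 | 88.04 | 42.50 | 249784.64 | 120583.16
Σ | 8787.25 |  |  | 458034.64 | 373458.16
X̄ = 458034.64 / 8787.25 = 52.12 mm
Ȳ = 373458.16 / 8787.25 = 42.50 mm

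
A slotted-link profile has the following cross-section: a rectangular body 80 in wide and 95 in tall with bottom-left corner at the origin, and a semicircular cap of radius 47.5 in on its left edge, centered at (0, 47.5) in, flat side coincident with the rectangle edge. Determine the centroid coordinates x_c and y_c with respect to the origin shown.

x_c = 20.87 in, y_c = 47.50 in

rectangular body: A = 80 × 95 = 7600.00, centroid at (40.00, 47.50).
semicircular end: A = ½π·47.5² = 3544.11, centroid at (-20.16, 47.50).
ΣA = 11144.11 in²
ΣAx_c = (7600.00)(40.00) + (3544.11)(-20.16) = 232552.08 in³
ΣAy_c = (7600.00)(47.50) + (3544.11)(47.50) = 529345.19 in³
x_c = 232552.08 / 11144.11 = 20.87 in
y_c = 529345.19 / 11144.11 = 47.50 in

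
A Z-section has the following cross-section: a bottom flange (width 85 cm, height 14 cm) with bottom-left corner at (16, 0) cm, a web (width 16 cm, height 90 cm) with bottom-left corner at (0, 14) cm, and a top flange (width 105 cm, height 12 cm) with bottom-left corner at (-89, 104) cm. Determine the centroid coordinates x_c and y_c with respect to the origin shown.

x_c = 9.03 cm, y_c = 59.61 cm

bottom flange: A = 85 × 14 = 1190.00, centroid at (58.50, 7.00).
web: A = 16 × 90 = 1440.00, centroid at (8.00, 59.00).
top flange: A = 105 × 12 = 1260.00, centroid at (-36.50, 110.00).
ΣA = 3890.00 cm²
ΣAx_c = (1190.00)(58.50) + (1440.00)(8.00) + (1260.00)(-36.50) = 35145.00 cm³
ΣAy_c = (1190.00)(7.00) + (1440.00)(59.00) + (1260.00)(110.00) = 231890.00 cm³
x_c = 35145.00 / 3890.00 = 9.03 cm
y_c = 231890.00 / 3890.00 = 59.61 cm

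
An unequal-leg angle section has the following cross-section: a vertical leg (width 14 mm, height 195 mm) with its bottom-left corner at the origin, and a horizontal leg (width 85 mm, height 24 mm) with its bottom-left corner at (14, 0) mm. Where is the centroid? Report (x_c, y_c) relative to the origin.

Part | A | x̄ᵢ | ȳᵢ | A·x̄ᵢ | A·ȳᵢ
vertical leg | 2730.00 | 7.00 | 97.50 | 19110.00 | 266175.00
horizontal leg | 2040.00 | 56.50 | 12.00 | 115260.00 | 24480.00
Σ | 4770.00 |  |  | 134370.00 | 290655.00
x_c = 134370.00 / 4770.00 = 28.17 mm
y_c = 290655.00 / 4770.00 = 60.93 mm

x_c = 28.17 mm, y_c = 60.93 mm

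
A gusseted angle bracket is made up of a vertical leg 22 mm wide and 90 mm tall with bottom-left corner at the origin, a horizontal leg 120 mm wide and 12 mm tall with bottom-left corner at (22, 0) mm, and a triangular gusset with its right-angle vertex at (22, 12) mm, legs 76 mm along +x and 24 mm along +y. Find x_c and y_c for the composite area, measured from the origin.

vertical leg: A = 22 × 90 = 1980.00, centroid at (11.00, 45.00).
horizontal leg: A = 120 × 12 = 1440.00, centroid at (82.00, 6.00).
gusset: A = ½·76·24 = 912.00, centroid at (47.33, 20.00).
ΣA = 4332.00 mm², ΣAx_c = 183028.00 mm³, ΣAy_c = 115980.00 mm³.
x_c = 183028.00/4332.00 = 42.25 mm; y_c = 115980.00/4332.00 = 26.77 mm.

x_c = 42.25 mm, y_c = 26.77 mm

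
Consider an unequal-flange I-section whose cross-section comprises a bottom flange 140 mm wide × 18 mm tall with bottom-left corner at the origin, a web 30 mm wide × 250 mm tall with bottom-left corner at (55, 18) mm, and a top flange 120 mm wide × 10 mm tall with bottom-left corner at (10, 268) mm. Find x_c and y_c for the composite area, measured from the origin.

bottom flange: A = 140 × 18 = 2520.00, centroid at (70.00, 9.00).
web: A = 30 × 250 = 7500.00, centroid at (70.00, 143.00).
top flange: A = 120 × 10 = 1200.00, centroid at (70.00, 273.00).
ΣA = 11220.00 mm²
ΣAx_c = (2520.00)(70.00) + (7500.00)(70.00) + (1200.00)(70.00) = 785400.00 mm³
ΣAy_c = (2520.00)(9.00) + (7500.00)(143.00) + (1200.00)(273.00) = 1422780.00 mm³
x_c = 785400.00 / 11220.00 = 70.00 mm
y_c = 1422780.00 / 11220.00 = 126.81 mm

x_c = 70.00 mm, y_c = 126.81 mm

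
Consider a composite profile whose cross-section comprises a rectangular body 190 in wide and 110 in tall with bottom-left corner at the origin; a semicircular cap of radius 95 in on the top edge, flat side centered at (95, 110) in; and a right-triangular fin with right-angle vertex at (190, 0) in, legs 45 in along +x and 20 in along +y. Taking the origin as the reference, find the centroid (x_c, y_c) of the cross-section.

rectangular body: A = 190 × 110 = 20900.00, centroid at (95.00, 55.00).
semicircular top: A = ½π·95² = 14176.44, centroid at (95.00, 150.32).
triangular fin: A = ½·45·20 = 450.00, centroid at (205.00, 6.67).
ΣA = 35526.44 in², ΣAx_c = 3424511.50 in³, ΣAy_c = 3283491.39 in³.
x_c = 3424511.50/35526.44 = 96.39 in; y_c = 3283491.39/35526.44 = 92.42 in.

x_c = 96.39 in, y_c = 92.42 in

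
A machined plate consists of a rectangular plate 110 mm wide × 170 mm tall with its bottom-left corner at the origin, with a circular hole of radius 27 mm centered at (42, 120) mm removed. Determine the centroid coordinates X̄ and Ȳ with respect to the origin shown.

X̄ = 56.81 mm, Ȳ = 80.12 mm

Part | A | x̄ᵢ | ȳᵢ | A·x̄ᵢ | A·ȳᵢ
plate | 18700.00 | 55.00 | 85.00 | 1028500.00 | 1589500.00
hole | -2290.22 | 42.00 | 120.00 | -96189.28 | -274826.53
Σ | 16409.78 |  |  | 932310.72 | 1314673.47
X̄ = 932310.72 / 16409.78 = 56.81 mm
Ȳ = 1314673.47 / 16409.78 = 80.12 mm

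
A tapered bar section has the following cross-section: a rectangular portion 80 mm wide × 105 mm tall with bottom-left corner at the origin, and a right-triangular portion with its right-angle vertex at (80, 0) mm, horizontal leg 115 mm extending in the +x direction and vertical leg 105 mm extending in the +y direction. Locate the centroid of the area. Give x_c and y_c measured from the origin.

x_c = 72.76 mm, y_c = 45.18 mm

rectangular portion: A = 80 × 105 = 8400.00, centroid at (40.00, 52.50).
triangular portion: A = ½·115·105 = 6037.50, centroid at (118.33, 35.00).
ΣA = 14437.50 mm², ΣAx_c = 1050437.50 mm³, ΣAy_c = 652312.50 mm³.
x_c = 1050437.50/14437.50 = 72.76 mm; y_c = 652312.50/14437.50 = 45.18 mm.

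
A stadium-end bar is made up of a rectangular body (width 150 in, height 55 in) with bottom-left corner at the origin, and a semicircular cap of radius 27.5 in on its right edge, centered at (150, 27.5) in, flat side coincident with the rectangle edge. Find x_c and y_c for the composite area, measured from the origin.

x_c = 85.91 in, y_c = 27.50 in

rectangular body: A = 150 × 55 = 8250.00, centroid at (75.00, 27.50).
semicircular end: A = ½π·27.5² = 1187.91, centroid at (161.67, 27.50).
ΣA = 9437.91 in², ΣAx_c = 810801.79 in³, ΣAy_c = 259542.65 in³.
x_c = 810801.79/9437.91 = 85.91 in; y_c = 259542.65/9437.91 = 27.50 in.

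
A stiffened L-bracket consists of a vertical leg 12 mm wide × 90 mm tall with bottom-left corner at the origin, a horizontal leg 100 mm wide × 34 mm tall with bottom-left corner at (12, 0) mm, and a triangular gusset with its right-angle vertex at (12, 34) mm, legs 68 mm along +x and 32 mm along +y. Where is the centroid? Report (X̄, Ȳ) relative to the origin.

vertical leg: A = 12 × 90 = 1080.00, centroid at (6.00, 45.00).
horizontal leg: A = 100 × 34 = 3400.00, centroid at (62.00, 17.00).
gusset: A = ½·68·32 = 1088.00, centroid at (34.67, 44.67).
ΣA = 5568.00 mm²
ΣAX̄ = (1080.00)(6.00) + (3400.00)(62.00) + (1088.00)(34.67) = 254997.33 mm³
ΣAȲ = (1080.00)(45.00) + (3400.00)(17.00) + (1088.00)(44.67) = 154997.33 mm³
X̄ = 254997.33 / 5568.00 = 45.80 mm
Ȳ = 154997.33 / 5568.00 = 27.84 mm

X̄ = 45.80 mm, Ȳ = 27.84 mm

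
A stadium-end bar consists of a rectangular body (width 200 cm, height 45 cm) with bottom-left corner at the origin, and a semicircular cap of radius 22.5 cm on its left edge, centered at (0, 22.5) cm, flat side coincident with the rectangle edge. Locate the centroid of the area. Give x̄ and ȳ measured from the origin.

Part | A | x̄ᵢ | ȳᵢ | A·x̄ᵢ | A·ȳᵢ
rectangular body | 9000.00 | 100.00 | 22.50 | 900000.00 | 202500.00
semicircular end | 795.22 | -9.55 | 22.50 | -7593.75 | 17892.35
Σ | 9795.22 |  |  | 892406.25 | 220392.35
x̄ = 892406.25 / 9795.22 = 91.11 cm
ȳ = 220392.35 / 9795.22 = 22.50 cm

x̄ = 91.11 cm, ȳ = 22.50 cm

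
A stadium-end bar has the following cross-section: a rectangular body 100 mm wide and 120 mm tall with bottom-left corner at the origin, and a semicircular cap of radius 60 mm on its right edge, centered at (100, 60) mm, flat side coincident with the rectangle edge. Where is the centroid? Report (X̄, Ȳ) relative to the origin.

X̄ = 74.17 mm, Ȳ = 60.00 mm

rectangular body: A = 100 × 120 = 12000.00, centroid at (50.00, 60.00).
semicircular end: A = ½π·60² = 5654.87, centroid at (125.46, 60.00).
ΣA = 17654.87 mm², ΣAX̄ = 1309486.68 mm³, ΣAȲ = 1059292.01 mm³.
X̄ = 1309486.68/17654.87 = 74.17 mm; Ȳ = 1059292.01/17654.87 = 60.00 mm.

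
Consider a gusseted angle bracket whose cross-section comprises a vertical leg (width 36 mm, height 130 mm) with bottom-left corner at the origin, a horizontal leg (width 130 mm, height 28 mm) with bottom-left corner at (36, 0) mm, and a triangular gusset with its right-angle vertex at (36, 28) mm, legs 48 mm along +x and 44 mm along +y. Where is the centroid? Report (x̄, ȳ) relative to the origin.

Part | A | x̄ᵢ | ȳᵢ | A·x̄ᵢ | A·ȳᵢ
vertical leg | 4680.00 | 18.00 | 65.00 | 84240.00 | 304200.00
horizontal leg | 3640.00 | 101.00 | 14.00 | 367640.00 | 50960.00
gusset | 1056.00 | 52.00 | 42.67 | 54912.00 | 45056.00
Σ | 9376.00 |  |  | 506792.00 | 400216.00
x̄ = 506792.00 / 9376.00 = 54.05 mm
ȳ = 400216.00 / 9376.00 = 42.69 mm

x̄ = 54.05 mm, ȳ = 42.69 mm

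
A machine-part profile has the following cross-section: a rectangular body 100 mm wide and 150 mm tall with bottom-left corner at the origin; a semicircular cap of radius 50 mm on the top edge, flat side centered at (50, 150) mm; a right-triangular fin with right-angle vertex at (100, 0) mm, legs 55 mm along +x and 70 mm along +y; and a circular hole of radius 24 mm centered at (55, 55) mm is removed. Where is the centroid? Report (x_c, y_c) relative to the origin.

rectangular body: A = 100 × 150 = 15000.00, centroid at (50.00, 75.00).
semicircular top: A = ½π·50² = 3926.99, centroid at (50.00, 171.22).
triangular fin: A = ½·55·70 = 1925.00, centroid at (118.33, 23.33).
hole: A = −π·24² = -1809.56, centroid at (55.00, 55.00).
ΣA = 19042.43 mm²
ΣAx_c = (15000.00)(50.00) + (3926.99)(50.00) + (1925.00)(118.33) + (-1809.56)(55.00) = 1074615.55 mm³
ΣAy_c = (15000.00)(75.00) + (3926.99)(171.22) + (1925.00)(23.33) + (-1809.56)(55.00) = 1742772.97 mm³
x_c = 1074615.55 / 19042.43 = 56.43 mm
y_c = 1742772.97 / 19042.43 = 91.52 mm

x_c = 56.43 mm, y_c = 91.52 mm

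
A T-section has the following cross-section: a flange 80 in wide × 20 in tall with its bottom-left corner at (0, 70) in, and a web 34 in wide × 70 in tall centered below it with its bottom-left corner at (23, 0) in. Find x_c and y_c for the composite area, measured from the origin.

x_c = 40.00 in, y_c = 53.09 in

web: A = 34 × 70 = 2380.00, centroid at (40.00, 35.00).
flange: A = 80 × 20 = 1600.00, centroid at (40.00, 80.00).
ΣA = 3980.00 in²
ΣAx_c = (2380.00)(40.00) + (1600.00)(40.00) = 159200.00 in³
ΣAy_c = (2380.00)(35.00) + (1600.00)(80.00) = 211300.00 in³
x_c = 159200.00 / 3980.00 = 40.00 in
y_c = 211300.00 / 3980.00 = 53.09 in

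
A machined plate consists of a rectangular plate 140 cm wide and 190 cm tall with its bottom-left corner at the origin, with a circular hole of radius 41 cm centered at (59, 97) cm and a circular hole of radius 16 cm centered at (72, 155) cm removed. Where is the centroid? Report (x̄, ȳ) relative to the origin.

plate: A = 140 × 190 = 26600.00, centroid at (70.00, 95.00).
hole 1: A = −π·41² = -5281.02, centroid at (59.00, 97.00).
hole 2: A = −π·16² = -804.25, centroid at (72.00, 155.00).
ΣA = 20514.74 cm², ΣAx̄ = 1492514.15 cm³, ΣAȳ = 1890082.93 cm³.
x̄ = 1492514.15/20514.74 = 72.75 cm; ȳ = 1890082.93/20514.74 = 92.13 cm.

x̄ = 72.75 cm, ȳ = 92.13 cm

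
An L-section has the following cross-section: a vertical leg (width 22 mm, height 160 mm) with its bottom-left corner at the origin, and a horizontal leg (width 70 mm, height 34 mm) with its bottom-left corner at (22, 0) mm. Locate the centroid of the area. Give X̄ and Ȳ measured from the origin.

Part | A | x̄ᵢ | ȳᵢ | A·x̄ᵢ | A·ȳᵢ
vertical leg | 3520.00 | 11.00 | 80.00 | 38720.00 | 281600.00
horizontal leg | 2380.00 | 57.00 | 17.00 | 135660.00 | 40460.00
Σ | 5900.00 |  |  | 174380.00 | 322060.00
X̄ = 174380.00 / 5900.00 = 29.56 mm
Ȳ = 322060.00 / 5900.00 = 54.59 mm

X̄ = 29.56 mm, Ȳ = 54.59 mm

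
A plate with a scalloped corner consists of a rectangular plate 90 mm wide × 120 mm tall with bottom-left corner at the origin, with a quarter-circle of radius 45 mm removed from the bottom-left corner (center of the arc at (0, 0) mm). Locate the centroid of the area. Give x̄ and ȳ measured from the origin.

plate: A = 90 × 120 = 10800.00, centroid at (45.00, 60.00).
removed quarter-circle: A = −¼π·45² = -1590.43, centroid at (19.10, 19.10).
ΣA = 9209.57 mm²
ΣAx̄ = (10800.00)(45.00) + (-1590.43)(19.10) = 455625.00 mm³
ΣAȳ = (10800.00)(60.00) + (-1590.43)(19.10) = 617625.00 mm³
x̄ = 455625.00 / 9209.57 = 49.47 mm
ȳ = 617625.00 / 9209.57 = 67.06 mm

x̄ = 49.47 mm, ȳ = 67.06 mm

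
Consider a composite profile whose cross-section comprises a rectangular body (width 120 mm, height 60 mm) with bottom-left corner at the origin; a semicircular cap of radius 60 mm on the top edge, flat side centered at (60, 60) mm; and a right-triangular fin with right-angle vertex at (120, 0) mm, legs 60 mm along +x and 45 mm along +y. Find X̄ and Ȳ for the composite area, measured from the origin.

X̄ = 67.60 mm, Ȳ = 50.65 mm

rectangular body: A = 120 × 60 = 7200.00, centroid at (60.00, 30.00).
semicircular top: A = ½π·60² = 5654.87, centroid at (60.00, 85.46).
triangular fin: A = ½·60·45 = 1350.00, centroid at (140.00, 15.00).
ΣA = 14204.87 mm²
ΣAX̄ = (7200.00)(60.00) + (5654.87)(60.00) + (1350.00)(140.00) = 960292.01 mm³
ΣAȲ = (7200.00)(30.00) + (5654.87)(85.46) + (1350.00)(15.00) = 719542.01 mm³
X̄ = 960292.01 / 14204.87 = 67.60 mm
Ȳ = 719542.01 / 14204.87 = 50.65 mm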